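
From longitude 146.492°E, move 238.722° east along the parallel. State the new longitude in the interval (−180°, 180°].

25.214°E

Start at +146.492°; shift +238.722° → +385.214°.
+385.214° lies outside (−180°, 180°]; subtract 360° → +25.214°.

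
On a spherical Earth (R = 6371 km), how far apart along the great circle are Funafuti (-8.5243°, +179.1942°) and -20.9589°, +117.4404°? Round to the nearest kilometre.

Δλ = 117.4404 − 179.1942 = -61.7538°.
Δφ = -20.9589 − -8.5243 = -12.4346°.
a = sin²(Δφ/2) + cos φ₁ · cos φ₂ · sin²(Δλ/2) = 0.254956.
c = 2·atan2(√a, √(1−a)) = 1.05861 rad → d = 6371·c ≈ 6744.38 km.

6744 km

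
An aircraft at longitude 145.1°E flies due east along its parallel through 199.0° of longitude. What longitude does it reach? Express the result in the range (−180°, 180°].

15.9°W

Start at +145.1°; shift +199.0° → +344.1°.
+344.1° lies outside (−180°, 180°]; subtract 360° → -15.9°.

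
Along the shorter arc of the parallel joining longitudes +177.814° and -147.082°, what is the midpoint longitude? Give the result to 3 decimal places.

Signed shortest Δλ from +177.814° to -147.082° is +35.104°.
Midpoint longitude = +177.814° + (+35.104°)/2 = +177.814° + 17.552° = +195.366°.
Normalise into (−180°, 180°]: -164.634°.
(The naïve average (+177.814 + -147.082)/2 = 15.366° is on the wrong side of the globe.)

-164.634°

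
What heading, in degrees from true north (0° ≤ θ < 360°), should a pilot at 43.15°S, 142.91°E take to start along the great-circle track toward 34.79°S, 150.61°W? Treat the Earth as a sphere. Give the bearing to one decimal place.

Δλ = -150.61 − 142.91 = -293.52°; wrapped into (−180°, 180°]: 66.48°.
θ = atan2( sin Δλ · cos φ₂ , cos φ₁ · sin φ₂ − sin φ₁ · cos φ₂ · cos Δλ )
  = atan2(0.75302, -0.19213) = 104.313° → normalised to [0°, 360°): 104.313°.

104.3°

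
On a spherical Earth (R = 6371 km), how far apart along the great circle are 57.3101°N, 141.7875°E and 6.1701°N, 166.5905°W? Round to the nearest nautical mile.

Δλ = -166.5905 − 141.7875 = -308.3780°; wrapped into (−180°, 180°]: 51.6220°.
Δφ = 6.1701 − 57.3101 = -51.1400°.
a = sin²(Δφ/2) + cos φ₁ · cos φ₂ · sin²(Δλ/2) = 0.288086.
c = 2·atan2(√a, √(1−a)) = 1.13313 rad → d = 6371·c ≈ 7219.16 km ≈ 3898.04 nmi.

3898 nmi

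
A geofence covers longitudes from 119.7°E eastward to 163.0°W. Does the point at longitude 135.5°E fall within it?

Yes

Band width going east from +119.7° to -163.0°: ((-163.0 − 119.7) mod 360) = 77.3°.
Offset of +135.5° east of the west edge: ((135.5 − 119.7) mod 360) = 15.8°.
15.8° ≤ 77.3° ⇒ inside.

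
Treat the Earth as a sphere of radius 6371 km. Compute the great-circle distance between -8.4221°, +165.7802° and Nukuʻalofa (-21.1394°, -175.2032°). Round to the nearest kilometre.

2481 km

Δλ = -175.2032 − 165.7802 = -340.9834°; wrapped into (−180°, 180°]: 19.0166°.
Δφ = -21.1394 − -8.4221 = -12.7173°.
a = sin²(Δφ/2) + cos φ₁ · cos φ₂ · sin²(Δλ/2) = 0.037443.
c = 2·atan2(√a, √(1−a)) = 0.38946 rad → d = 6371·c ≈ 2481.25 km.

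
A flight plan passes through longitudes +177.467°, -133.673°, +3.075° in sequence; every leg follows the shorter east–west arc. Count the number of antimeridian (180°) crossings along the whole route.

Leg 1: +177.467° → -133.673°, shortest Δλ = 48.86° (east) — crosses 180°.
Leg 2: -133.673° → +3.075°, shortest Δλ = 136.748° (east) — does not cross 180°.
Total crossings: 1.

1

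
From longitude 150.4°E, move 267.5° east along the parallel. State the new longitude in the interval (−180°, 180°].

57.9°E

Start at +150.4°; shift +267.5° → +417.9°.
+417.9° lies outside (−180°, 180°]; subtract 360° → +57.9°.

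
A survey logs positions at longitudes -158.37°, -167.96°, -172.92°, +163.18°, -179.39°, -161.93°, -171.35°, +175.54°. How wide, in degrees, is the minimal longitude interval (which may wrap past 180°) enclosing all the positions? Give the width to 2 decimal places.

38.45°

Sort the longitudes: -179.39°, -172.92°, -171.35°, -167.96°, -161.93°, -158.37°, +163.18°, +175.54°.
Eastward gaps between consecutive values (wrapping around): 6.47°, 1.57°, 3.39°, 6.03°, 3.56°, 321.55°, 12.36°, 5.07°.
Largest gap = 321.55° ⇒ minimal covering band is its complement: 360° − 321.55° = 38.45°.
Band runs from +163.18° eastward to -158.37°, crossing the antimeridian.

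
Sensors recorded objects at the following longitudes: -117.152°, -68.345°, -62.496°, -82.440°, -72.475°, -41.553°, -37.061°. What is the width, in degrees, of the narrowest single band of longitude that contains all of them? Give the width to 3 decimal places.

Sort the longitudes: -117.152°, -82.440°, -72.475°, -68.345°, -62.496°, -41.553°, -37.061°.
Eastward gaps between consecutive values (wrapping around): 34.712°, 9.965°, 4.130°, 5.849°, 20.943°, 4.492°, 279.909°.
Largest gap = 279.909° ⇒ minimal covering band is its complement: 360° − 279.909° = 80.091°.
Band runs from -117.152° eastward to -37.061°.

80.091°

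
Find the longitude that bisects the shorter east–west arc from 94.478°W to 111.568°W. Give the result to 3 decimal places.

103.023°W

Signed shortest Δλ from -94.478° to -111.568° is -17.090°.
Midpoint longitude = -94.478° + (-17.090°)/2 = -94.478° − 8.545° = -103.023°.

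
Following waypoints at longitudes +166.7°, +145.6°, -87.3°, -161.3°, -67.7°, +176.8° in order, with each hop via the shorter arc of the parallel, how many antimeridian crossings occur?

2

Leg 1: +166.7° → +145.6°, shortest Δλ = -21.1° (west) — does not cross 180°.
Leg 2: +145.6° → -87.3°, shortest Δλ = 127.1° (east) — crosses 180°.
Leg 3: -87.3° → -161.3°, shortest Δλ = -74.0° (west) — does not cross 180°.
Leg 4: -161.3° → -67.7°, shortest Δλ = 93.6° (east) — does not cross 180°.
Leg 5: -67.7° → +176.8°, shortest Δλ = -115.5° (west) — crosses 180°.
Total crossings: 2.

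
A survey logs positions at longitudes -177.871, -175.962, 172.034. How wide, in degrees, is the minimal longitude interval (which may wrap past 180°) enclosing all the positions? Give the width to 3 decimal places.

12.004°

Sort the longitudes: -177.871°, -175.962°, +172.034°.
Eastward gaps between consecutive values (wrapping around): 1.909°, 347.996°, 10.095°.
Largest gap = 347.996° ⇒ minimal covering band is its complement: 360° − 347.996° = 12.004°.
Band runs from +172.034° eastward to -175.962°, crossing the antimeridian.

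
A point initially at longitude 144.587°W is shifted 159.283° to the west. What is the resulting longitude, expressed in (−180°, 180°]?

Start at -144.587°; shift −159.283° → -303.870°.
-303.870° lies outside (−180°, 180°]; add 360° → +56.130°.

56.130°E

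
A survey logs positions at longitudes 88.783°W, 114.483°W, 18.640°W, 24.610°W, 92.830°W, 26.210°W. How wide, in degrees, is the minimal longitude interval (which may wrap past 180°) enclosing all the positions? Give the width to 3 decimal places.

Sort the longitudes: -114.483°, -92.830°, -88.783°, -26.210°, -24.610°, -18.640°.
Eastward gaps between consecutive values (wrapping around): 21.653°, 4.047°, 62.573°, 1.600°, 5.970°, 264.157°.
Largest gap = 264.157° ⇒ minimal covering band is its complement: 360° − 264.157° = 95.843°.
Band runs from -114.483° eastward to -18.640°.

95.843°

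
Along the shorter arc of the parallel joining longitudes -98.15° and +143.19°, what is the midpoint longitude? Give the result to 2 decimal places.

Signed shortest Δλ from -98.15° to +143.19° is -118.66°.
Midpoint longitude = -98.15° + (-118.66°)/2 = -98.15° − 59.33° = -157.48°.
(The naïve average (-98.15 + +143.19)/2 = 22.52° is on the wrong side of the globe.)

-157.48°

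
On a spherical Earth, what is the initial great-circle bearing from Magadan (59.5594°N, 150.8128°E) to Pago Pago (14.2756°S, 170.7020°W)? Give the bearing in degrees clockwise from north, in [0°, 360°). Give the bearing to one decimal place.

Δλ = -170.7020 − 150.8128 = -321.5148°; wrapped into (−180°, 180°]: 38.4852°.
θ = atan2( sin Δλ · cos φ₂ , cos φ₁ · sin φ₂ − sin φ₁ · cos φ₂ · cos Δλ )
  = atan2(0.60310, -0.77896) = 142.252° → normalised to [0°, 360°): 142.252°.

142.3°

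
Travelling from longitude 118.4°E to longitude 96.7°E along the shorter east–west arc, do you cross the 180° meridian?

Signed shortest Δλ = ((96.7 − 118.4 + 180) mod 360) − 180 = -21.7°.
Going west by 21.7° from +118.4° reaches +96.7° without touching 180°.

No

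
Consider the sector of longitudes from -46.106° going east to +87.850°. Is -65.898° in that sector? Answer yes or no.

No

Band width going east from -46.106° to +87.850°: ((87.850 − -46.106) mod 360) = 133.956°.
Offset of -65.898° east of the west edge: ((-65.898 − -46.106) mod 360) = 340.208°.
340.208° > 133.956° ⇒ outside.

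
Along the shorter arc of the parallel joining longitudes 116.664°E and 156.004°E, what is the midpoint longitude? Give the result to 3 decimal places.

136.334°E

Signed shortest Δλ from +116.664° to +156.004° is +39.340°.
Midpoint longitude = +116.664° + (+39.340°)/2 = +116.664° + 19.670° = +136.334°.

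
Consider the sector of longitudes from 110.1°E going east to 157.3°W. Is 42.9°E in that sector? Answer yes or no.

No

Band width going east from +110.1° to -157.3°: ((-157.3 − 110.1) mod 360) = 92.6°.
Offset of +42.9° east of the west edge: ((42.9 − 110.1) mod 360) = 292.8°.
292.8° > 92.6° ⇒ outside.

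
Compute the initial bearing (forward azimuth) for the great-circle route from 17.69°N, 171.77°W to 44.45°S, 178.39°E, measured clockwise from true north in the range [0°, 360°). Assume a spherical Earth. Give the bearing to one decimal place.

187.9°

Δλ = 178.39 − -171.77 = 350.16°; wrapped into (−180°, 180°]: -9.84°.
θ = atan2( sin Δλ · cos φ₂ , cos φ₁ · sin φ₂ − sin φ₁ · cos φ₂ · cos Δλ )
  = atan2(-0.12200, -0.88090) = -172.115° → normalised to [0°, 360°): 187.885°.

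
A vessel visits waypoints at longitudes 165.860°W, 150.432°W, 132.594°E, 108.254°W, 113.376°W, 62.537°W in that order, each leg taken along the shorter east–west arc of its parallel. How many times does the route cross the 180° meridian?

Leg 1: -165.860° → -150.432°, shortest Δλ = 15.428° (east) — does not cross 180°.
Leg 2: -150.432° → +132.594°, shortest Δλ = -76.974° (west) — crosses 180°.
Leg 3: +132.594° → -108.254°, shortest Δλ = 119.152° (east) — crosses 180°.
Leg 4: -108.254° → -113.376°, shortest Δλ = -5.122° (west) — does not cross 180°.
Leg 5: -113.376° → -62.537°, shortest Δλ = 50.839° (east) — does not cross 180°.
Total crossings: 2.

2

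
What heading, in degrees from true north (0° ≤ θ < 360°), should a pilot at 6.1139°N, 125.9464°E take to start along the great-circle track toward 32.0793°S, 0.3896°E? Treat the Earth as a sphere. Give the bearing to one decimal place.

235.4°

Δλ = 0.3896 − 125.9464 = -125.5568°.
θ = atan2( sin Δλ · cos φ₂ , cos φ₁ · sin φ₂ − sin φ₁ · cos φ₂ · cos Δλ )
  = atan2(-0.68932, -0.47559) = -124.603° → normalised to [0°, 360°): 235.397°.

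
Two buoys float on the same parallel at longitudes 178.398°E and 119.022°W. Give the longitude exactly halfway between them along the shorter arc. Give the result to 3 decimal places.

Signed shortest Δλ from +178.398° to -119.022° is +62.580°.
Midpoint longitude = +178.398° + (+62.580°)/2 = +178.398° + 31.290° = +209.688°.
Normalise into (−180°, 180°]: -150.312°.
(The naïve average (+178.398 + -119.022)/2 = 29.688° is on the wrong side of the globe.)

150.312°W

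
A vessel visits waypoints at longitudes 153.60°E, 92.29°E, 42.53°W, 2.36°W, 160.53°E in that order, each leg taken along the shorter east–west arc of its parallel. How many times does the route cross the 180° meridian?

0

Leg 1: +153.60° → +92.29°, shortest Δλ = -61.31° (west) — does not cross 180°.
Leg 2: +92.29° → -42.53°, shortest Δλ = -134.82° (west) — does not cross 180°.
Leg 3: -42.53° → -2.36°, shortest Δλ = 40.17° (east) — does not cross 180°.
Leg 4: -2.36° → +160.53°, shortest Δλ = 162.89° (east) — does not cross 180°.
Total crossings: 0.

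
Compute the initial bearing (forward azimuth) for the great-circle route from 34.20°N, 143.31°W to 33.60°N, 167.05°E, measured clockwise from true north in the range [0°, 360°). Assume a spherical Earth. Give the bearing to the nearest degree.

Δλ = 167.05 − -143.31 = 310.36°; wrapped into (−180°, 180°]: -49.64°.
θ = atan2( sin Δλ · cos φ₂ , cos φ₁ · sin φ₂ − sin φ₁ · cos φ₂ · cos Δλ )
  = atan2(-0.63468, 0.15452) = -76.317° → normalised to [0°, 360°): 283.683°.

284°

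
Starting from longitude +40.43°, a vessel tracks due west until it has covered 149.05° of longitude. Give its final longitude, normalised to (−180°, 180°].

-108.62°

Start at +40.43°; shift −149.05° → -108.62°.
-108.62° already lies in (−180°, 180°].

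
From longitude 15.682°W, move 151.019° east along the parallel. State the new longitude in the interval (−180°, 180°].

135.337°E

Start at -15.682°; shift +151.019° → +135.337°.
+135.337° already lies in (−180°, 180°].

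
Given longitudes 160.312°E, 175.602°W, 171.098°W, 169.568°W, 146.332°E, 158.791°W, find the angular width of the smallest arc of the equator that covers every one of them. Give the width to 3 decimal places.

Sort the longitudes: -175.602°, -171.098°, -169.568°, -158.791°, +146.332°, +160.312°.
Eastward gaps between consecutive values (wrapping around): 4.504°, 1.530°, 10.777°, 305.123°, 13.980°, 24.086°.
Largest gap = 305.123° ⇒ minimal covering band is its complement: 360° − 305.123° = 54.877°.
Band runs from +146.332° eastward to -158.791°, crossing the antimeridian.

54.877°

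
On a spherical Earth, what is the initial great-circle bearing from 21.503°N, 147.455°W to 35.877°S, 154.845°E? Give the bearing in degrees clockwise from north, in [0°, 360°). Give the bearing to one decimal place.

224.2°

Δλ = 154.845 − -147.455 = 302.300°; wrapped into (−180°, 180°]: -57.700°.
θ = atan2( sin Δλ · cos φ₂ , cos φ₁ · sin φ₂ − sin φ₁ · cos φ₂ · cos Δλ )
  = atan2(-0.68490, -0.70396) = -135.787° → normalised to [0°, 360°): 224.213°.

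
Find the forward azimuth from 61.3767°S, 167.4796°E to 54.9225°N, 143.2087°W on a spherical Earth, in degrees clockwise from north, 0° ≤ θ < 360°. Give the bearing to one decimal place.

Δλ = -143.2087 − 167.4796 = -310.6883°; wrapped into (−180°, 180°]: 49.3117°.
θ = atan2( sin Δλ · cos φ₂ , cos φ₁ · sin φ₂ − sin φ₁ · cos φ₂ · cos Δλ )
  = atan2(0.43576, 0.72092) = 31.151° → normalised to [0°, 360°): 31.151°.

31.2°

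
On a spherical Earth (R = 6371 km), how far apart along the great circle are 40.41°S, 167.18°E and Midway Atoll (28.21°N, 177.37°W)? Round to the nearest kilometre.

Δλ = -177.37 − 167.18 = -344.55°; wrapped into (−180°, 180°]: 15.45°.
Δφ = 28.21 − -40.41 = 68.62°.
a = sin²(Δφ/2) + cos φ₁ · cos φ₂ · sin²(Δλ/2) = 0.329848.
c = 2·atan2(√a, √(1−a)) = 1.22356 rad → d = 6371·c ≈ 7795.27 km.

7795 km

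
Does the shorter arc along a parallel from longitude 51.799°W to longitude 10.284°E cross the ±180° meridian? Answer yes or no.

Signed shortest Δλ = ((10.284 − -51.799 + 180) mod 360) − 180 = 62.083°.
Going east by 62.083° from -51.799° reaches +10.284° without touching 180°.

No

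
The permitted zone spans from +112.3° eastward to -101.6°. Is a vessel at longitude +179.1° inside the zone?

Band width going east from +112.3° to -101.6°: ((-101.6 − 112.3) mod 360) = 146.1°.
Offset of +179.1° east of the west edge: ((179.1 − 112.3) mod 360) = 66.8°.
66.8° ≤ 146.1° ⇒ inside.

Yes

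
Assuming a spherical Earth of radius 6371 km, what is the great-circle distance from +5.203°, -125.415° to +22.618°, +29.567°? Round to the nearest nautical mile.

8583 nmi

Δλ = 29.567 − -125.415 = 154.982°.
Δφ = 22.618 − 5.203 = 17.415°.
a = sin²(Δφ/2) + cos φ₁ · cos φ₂ · sin²(Δλ/2) = 0.899079.
c = 2·atan2(√a, √(1−a)) = 2.49503 rad → d = 6371·c ≈ 15895.82 km ≈ 8583.06 nmi.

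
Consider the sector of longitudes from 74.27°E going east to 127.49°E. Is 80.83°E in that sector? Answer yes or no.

Yes

Band width going east from +74.27° to +127.49°: ((127.49 − 74.27) mod 360) = 53.22°.
Offset of +80.83° east of the west edge: ((80.83 − 74.27) mod 360) = 6.56°.
6.56° ≤ 53.22° ⇒ inside.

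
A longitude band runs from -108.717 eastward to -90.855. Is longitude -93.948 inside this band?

Band width going east from -108.717° to -90.855°: ((-90.855 − -108.717) mod 360) = 17.862°.
Offset of -93.948° east of the west edge: ((-93.948 − -108.717) mod 360) = 14.769°.
14.769° ≤ 17.862° ⇒ inside.

Yes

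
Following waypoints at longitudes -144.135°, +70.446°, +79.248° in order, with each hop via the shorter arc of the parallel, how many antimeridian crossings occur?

1

Leg 1: -144.135° → +70.446°, shortest Δλ = -145.419° (west) — crosses 180°.
Leg 2: +70.446° → +79.248°, shortest Δλ = 8.802° (east) — does not cross 180°.
Total crossings: 1.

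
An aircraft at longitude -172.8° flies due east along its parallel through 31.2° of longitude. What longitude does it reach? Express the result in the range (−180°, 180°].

Start at -172.8°; shift +31.2° → -141.6°.
-141.6° already lies in (−180°, 180°].

-141.6°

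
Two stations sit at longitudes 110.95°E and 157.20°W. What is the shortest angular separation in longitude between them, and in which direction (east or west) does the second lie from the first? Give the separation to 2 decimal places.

Raw difference: -157.20 − 110.95 = -268.15°.
Normalise into (−180°, 180°]: -268.15° + 360° = 91.85°.
Positive ⇒ the second point lies to the east; separation 91.85°.

91.85° east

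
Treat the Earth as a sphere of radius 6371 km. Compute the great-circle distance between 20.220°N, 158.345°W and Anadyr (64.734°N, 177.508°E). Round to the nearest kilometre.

Δλ = 177.508 − -158.345 = 335.853°; wrapped into (−180°, 180°]: -24.147°.
Δφ = 64.734 − 20.220 = 44.514°.
a = sin²(Δφ/2) + cos φ₁ · cos φ₂ · sin²(Δλ/2) = 0.160983.
c = 2·atan2(√a, √(1−a)) = 0.82571 rad → d = 6371·c ≈ 5260.61 km.

5261 km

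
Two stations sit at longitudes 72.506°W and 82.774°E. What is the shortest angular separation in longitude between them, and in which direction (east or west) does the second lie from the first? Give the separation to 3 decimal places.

155.280° east

Raw difference: 82.774 − -72.506 = 155.28°.
Normalise into (−180°, 180°]: 155.28° stays 155.28°.
Positive ⇒ the second point lies to the east; separation 155.280°.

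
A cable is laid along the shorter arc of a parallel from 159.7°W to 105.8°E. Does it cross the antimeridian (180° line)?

Naïve |105.8 − -159.7| = 265.5° > 180°, so the shorter arc goes the other way round — across 180°.
Signed shortest Δλ = ((105.8 − -159.7 + 180) mod 360) − 180 = -94.5°.
Going west by 94.5° from -159.7° passes through 180° before reaching +105.8°.

Yes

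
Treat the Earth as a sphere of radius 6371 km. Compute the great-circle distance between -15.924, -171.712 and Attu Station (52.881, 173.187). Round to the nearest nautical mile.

Δλ = 173.187 − -171.712 = 344.899°; wrapped into (−180°, 180°]: -15.101°.
Δφ = 52.881 − -15.924 = 68.805°.
a = sin²(Δφ/2) + cos φ₁ · cos φ₂ · sin²(Δλ/2) = 0.329248.
c = 2·atan2(√a, √(1−a)) = 1.22228 rad → d = 6371·c ≈ 7787.15 km ≈ 4204.72 nmi.

4205 nmi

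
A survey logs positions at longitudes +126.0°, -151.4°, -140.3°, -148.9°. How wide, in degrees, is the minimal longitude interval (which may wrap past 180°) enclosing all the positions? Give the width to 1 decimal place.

93.7°

Sort the longitudes: -151.4°, -148.9°, -140.3°, +126.0°.
Eastward gaps between consecutive values (wrapping around): 2.5°, 8.6°, 266.3°, 82.6°.
Largest gap = 266.3° ⇒ minimal covering band is its complement: 360° − 266.3° = 93.7°.
Band runs from +126.0° eastward to -140.3°, crossing the antimeridian.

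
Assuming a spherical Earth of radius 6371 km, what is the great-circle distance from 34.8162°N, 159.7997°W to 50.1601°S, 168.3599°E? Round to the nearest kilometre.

9954 km

Δλ = 168.3599 − -159.7997 = 328.1596°; wrapped into (−180°, 180°]: -31.8404°.
Δφ = -50.1601 − 34.8162 = -84.9763°.
a = sin²(Δφ/2) + cos φ₁ · cos φ₂ · sin²(Δλ/2) = 0.495789.
c = 2·atan2(√a, √(1−a)) = 1.56237 rad → d = 6371·c ≈ 9953.89 km.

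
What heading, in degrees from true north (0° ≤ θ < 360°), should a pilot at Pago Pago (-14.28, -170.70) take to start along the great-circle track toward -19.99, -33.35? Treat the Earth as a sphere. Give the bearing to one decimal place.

128.2°

Δλ = -33.35 − -170.70 = 137.35°.
θ = atan2( sin Δλ · cos φ₂ , cos φ₁ · sin φ₂ − sin φ₁ · cos φ₂ · cos Δλ )
  = atan2(0.63670, -0.50178) = 128.242° → normalised to [0°, 360°): 128.242°.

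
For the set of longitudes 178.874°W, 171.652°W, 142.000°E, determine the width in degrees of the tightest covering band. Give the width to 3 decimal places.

Sort the longitudes: -178.874°, -171.652°, +142.000°.
Eastward gaps between consecutive values (wrapping around): 7.222°, 313.652°, 39.126°.
Largest gap = 313.652° ⇒ minimal covering band is its complement: 360° − 313.652° = 46.348°.
Band runs from +142.000° eastward to -171.652°, crossing the antimeridian.

46.348°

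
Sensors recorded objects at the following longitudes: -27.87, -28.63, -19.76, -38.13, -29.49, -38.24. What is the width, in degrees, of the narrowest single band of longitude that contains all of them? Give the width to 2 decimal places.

18.48°

Sort the longitudes: -38.24°, -38.13°, -29.49°, -28.63°, -27.87°, -19.76°.
Eastward gaps between consecutive values (wrapping around): 0.11°, 8.64°, 0.86°, 0.76°, 8.11°, 341.52°.
Largest gap = 341.52° ⇒ minimal covering band is its complement: 360° − 341.52° = 18.48°.
Band runs from -38.24° eastward to -19.76°.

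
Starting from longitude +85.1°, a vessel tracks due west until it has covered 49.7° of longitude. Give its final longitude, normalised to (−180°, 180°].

+35.4°

Start at +85.1°; shift −49.7° → +35.4°.
+35.4° already lies in (−180°, 180°].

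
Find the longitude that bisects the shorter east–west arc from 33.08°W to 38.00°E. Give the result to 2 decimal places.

Signed shortest Δλ from -33.08° to +38.00° is +71.08°.
Midpoint longitude = -33.08° + (+71.08°)/2 = -33.08° + 35.54° = +2.46°.

2.46°E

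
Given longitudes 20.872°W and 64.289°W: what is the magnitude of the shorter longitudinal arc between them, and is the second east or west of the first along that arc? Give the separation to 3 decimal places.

43.417° west

Raw difference: -64.289 − -20.872 = -43.417°.
Normalise into (−180°, 180°]: -43.417° stays -43.417°.
Negative ⇒ the second point lies to the west; separation 43.417°.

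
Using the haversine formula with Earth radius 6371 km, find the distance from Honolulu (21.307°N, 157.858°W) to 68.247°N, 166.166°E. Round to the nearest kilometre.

5772 km

Δλ = 166.166 − -157.858 = 324.024°; wrapped into (−180°, 180°]: -35.976°.
Δφ = 68.247 − 21.307 = 46.940°.
a = sin²(Δφ/2) + cos φ₁ · cos φ₂ · sin²(Δλ/2) = 0.191546.
c = 2·atan2(√a, √(1−a)) = 0.90599 rad → d = 6371·c ≈ 5772.06 km.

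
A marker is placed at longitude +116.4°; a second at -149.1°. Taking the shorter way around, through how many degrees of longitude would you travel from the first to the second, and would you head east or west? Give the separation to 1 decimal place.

Raw difference: -149.1 − 116.4 = -265.5°.
Normalise into (−180°, 180°]: -265.5° + 360° = 94.5°.
Positive ⇒ the second point lies to the east; separation 94.5°.

94.5° east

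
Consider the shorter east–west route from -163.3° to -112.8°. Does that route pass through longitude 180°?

Signed shortest Δλ = ((-112.8 − -163.3 + 180) mod 360) − 180 = 50.5°.
Going east by 50.5° from -163.3° reaches -112.8° without touching 180°.

No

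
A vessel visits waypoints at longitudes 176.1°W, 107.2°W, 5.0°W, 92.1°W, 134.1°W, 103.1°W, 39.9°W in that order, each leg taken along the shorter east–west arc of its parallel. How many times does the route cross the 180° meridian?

Leg 1: -176.1° → -107.2°, shortest Δλ = 68.9° (east) — does not cross 180°.
Leg 2: -107.2° → -5.0°, shortest Δλ = 102.2° (east) — does not cross 180°.
Leg 3: -5.0° → -92.1°, shortest Δλ = -87.1° (west) — does not cross 180°.
Leg 4: -92.1° → -134.1°, shortest Δλ = -42.0° (west) — does not cross 180°.
Leg 5: -134.1° → -103.1°, shortest Δλ = 31.0° (east) — does not cross 180°.
Leg 6: -103.1° → -39.9°, shortest Δλ = 63.2° (east) — does not cross 180°.
Total crossings: 0.

0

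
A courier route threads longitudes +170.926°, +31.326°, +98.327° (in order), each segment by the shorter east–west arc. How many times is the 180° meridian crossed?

Leg 1: +170.926° → +31.326°, shortest Δλ = -139.6° (west) — does not cross 180°.
Leg 2: +31.326° → +98.327°, shortest Δλ = 67.001° (east) — does not cross 180°.
Total crossings: 0.

0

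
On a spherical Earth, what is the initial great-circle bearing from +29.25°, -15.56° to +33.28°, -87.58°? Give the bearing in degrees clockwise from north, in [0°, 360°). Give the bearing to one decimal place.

Δλ = -87.58 − -15.56 = -72.02°.
θ = atan2( sin Δλ · cos φ₂ , cos φ₁ · sin φ₂ − sin φ₁ · cos φ₂ · cos Δλ )
  = atan2(-0.79517, 0.35267) = -66.082° → normalised to [0°, 360°): 293.918°.

293.9°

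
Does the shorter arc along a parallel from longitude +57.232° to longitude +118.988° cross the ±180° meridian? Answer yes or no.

No

Signed shortest Δλ = ((118.988 − 57.232 + 180) mod 360) − 180 = 61.756°.
Going east by 61.756° from +57.232° reaches +118.988° without touching 180°.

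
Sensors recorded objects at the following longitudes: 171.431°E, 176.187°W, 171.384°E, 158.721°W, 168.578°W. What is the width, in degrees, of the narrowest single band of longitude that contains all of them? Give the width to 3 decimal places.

29.895°

Sort the longitudes: -176.187°, -168.578°, -158.721°, +171.384°, +171.431°.
Eastward gaps between consecutive values (wrapping around): 7.609°, 9.857°, 330.105°, 0.047°, 12.382°.
Largest gap = 330.105° ⇒ minimal covering band is its complement: 360° − 330.105° = 29.895°.
Band runs from +171.384° eastward to -158.721°, crossing the antimeridian.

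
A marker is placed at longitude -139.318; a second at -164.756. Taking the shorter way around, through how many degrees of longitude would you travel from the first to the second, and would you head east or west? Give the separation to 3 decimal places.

Raw difference: -164.756 − -139.318 = -25.438°.
Normalise into (−180°, 180°]: -25.438° stays -25.438°.
Negative ⇒ the second point lies to the west; separation 25.438°.

25.438° west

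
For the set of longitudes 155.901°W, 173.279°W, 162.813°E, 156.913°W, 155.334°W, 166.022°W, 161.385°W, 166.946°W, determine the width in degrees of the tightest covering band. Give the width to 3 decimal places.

41.853°

Sort the longitudes: -173.279°, -166.946°, -166.022°, -161.385°, -156.913°, -155.901°, -155.334°, +162.813°.
Eastward gaps between consecutive values (wrapping around): 6.333°, 0.924°, 4.637°, 4.472°, 1.012°, 0.567°, 318.147°, 23.908°.
Largest gap = 318.147° ⇒ minimal covering band is its complement: 360° − 318.147° = 41.853°.
Band runs from +162.813° eastward to -155.334°, crossing the antimeridian.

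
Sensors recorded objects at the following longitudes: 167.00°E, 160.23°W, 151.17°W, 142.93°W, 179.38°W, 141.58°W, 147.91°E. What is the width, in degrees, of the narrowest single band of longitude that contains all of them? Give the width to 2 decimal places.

70.51°

Sort the longitudes: -179.38°, -160.23°, -151.17°, -142.93°, -141.58°, +147.91°, +167.00°.
Eastward gaps between consecutive values (wrapping around): 19.15°, 9.06°, 8.24°, 1.35°, 289.49°, 19.09°, 13.62°.
Largest gap = 289.49° ⇒ minimal covering band is its complement: 360° − 289.49° = 70.51°.
Band runs from +147.91° eastward to -141.58°, crossing the antimeridian.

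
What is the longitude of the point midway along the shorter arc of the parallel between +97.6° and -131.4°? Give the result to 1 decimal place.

+163.1°

Signed shortest Δλ from +97.6° to -131.4° is +131.0°.
Midpoint longitude = +97.6° + (+131.0°)/2 = +97.6° + 65.5° = +163.1°.
(The naïve average (+97.6 + -131.4)/2 = -16.9° is on the wrong side of the globe.)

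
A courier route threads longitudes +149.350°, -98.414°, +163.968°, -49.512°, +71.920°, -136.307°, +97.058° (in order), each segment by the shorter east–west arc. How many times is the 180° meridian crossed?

5

Leg 1: +149.350° → -98.414°, shortest Δλ = 112.236° (east) — crosses 180°.
Leg 2: -98.414° → +163.968°, shortest Δλ = -97.618° (west) — crosses 180°.
Leg 3: +163.968° → -49.512°, shortest Δλ = 146.52° (east) — crosses 180°.
Leg 4: -49.512° → +71.920°, shortest Δλ = 121.432° (east) — does not cross 180°.
Leg 5: +71.920° → -136.307°, shortest Δλ = 151.773° (east) — crosses 180°.
Leg 6: -136.307° → +97.058°, shortest Δλ = -126.635° (west) — crosses 180°.
Total crossings: 5.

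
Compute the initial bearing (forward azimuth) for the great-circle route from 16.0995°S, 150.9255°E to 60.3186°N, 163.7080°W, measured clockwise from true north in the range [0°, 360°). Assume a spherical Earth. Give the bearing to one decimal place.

20.7°

Δλ = -163.7080 − 150.9255 = -314.6335°; wrapped into (−180°, 180°]: 45.3665°.
θ = atan2( sin Δλ · cos φ₂ , cos φ₁ · sin φ₂ − sin φ₁ · cos φ₂ · cos Δλ )
  = atan2(0.35238, 0.93119) = 20.727° → normalised to [0°, 360°): 20.727°.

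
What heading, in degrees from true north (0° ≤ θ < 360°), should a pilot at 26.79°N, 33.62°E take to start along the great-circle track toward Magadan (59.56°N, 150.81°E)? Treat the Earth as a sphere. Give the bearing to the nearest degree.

27°

Δλ = 150.81 − 33.62 = 117.19°.
θ = atan2( sin Δλ · cos φ₂ , cos φ₁ · sin φ₂ − sin φ₁ · cos φ₂ · cos Δλ )
  = atan2(0.45065, 0.87396) = 27.277° → normalised to [0°, 360°): 27.277°.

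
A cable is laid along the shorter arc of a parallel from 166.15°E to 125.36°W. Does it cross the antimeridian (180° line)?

Naïve |-125.36 − 166.15| = 291.51° > 180°, so the shorter arc goes the other way round — across 180°.
Signed shortest Δλ = ((-125.36 − 166.15 + 180) mod 360) − 180 = 68.49°.
Going east by 68.49° from +166.15° passes through 180° before reaching -125.36°.

Yes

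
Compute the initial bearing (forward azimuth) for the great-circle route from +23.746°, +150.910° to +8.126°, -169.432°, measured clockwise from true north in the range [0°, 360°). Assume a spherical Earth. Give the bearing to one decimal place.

Δλ = -169.432 − 150.910 = -320.342°; wrapped into (−180°, 180°]: 39.658°.
θ = atan2( sin Δλ · cos φ₂ , cos φ₁ · sin φ₂ − sin φ₁ · cos φ₂ · cos Δλ )
  = atan2(0.63180, -0.17752) = 105.694° → normalised to [0°, 360°): 105.694°.

105.7°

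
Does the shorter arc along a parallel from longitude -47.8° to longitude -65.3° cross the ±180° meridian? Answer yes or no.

No

Signed shortest Δλ = ((-65.3 − -47.8 + 180) mod 360) − 180 = -17.5°.
Going west by 17.5° from -47.8° reaches -65.3° without touching 180°.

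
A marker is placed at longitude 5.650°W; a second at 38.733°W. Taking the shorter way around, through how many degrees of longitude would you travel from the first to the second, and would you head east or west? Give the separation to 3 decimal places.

33.083° west

Raw difference: -38.733 − -5.650 = -33.083°.
Normalise into (−180°, 180°]: -33.083° stays -33.083°.
Negative ⇒ the second point lies to the west; separation 33.083°.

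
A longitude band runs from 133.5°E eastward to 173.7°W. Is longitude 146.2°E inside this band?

Band width going east from +133.5° to -173.7°: ((-173.7 − 133.5) mod 360) = 52.8°.
Offset of +146.2° east of the west edge: ((146.2 − 133.5) mod 360) = 12.7°.
12.7° ≤ 52.8° ⇒ inside.

Yes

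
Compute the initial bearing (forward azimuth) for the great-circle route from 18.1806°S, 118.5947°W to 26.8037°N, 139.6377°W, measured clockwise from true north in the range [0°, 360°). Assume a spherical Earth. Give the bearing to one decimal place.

Δλ = -139.6377 − -118.5947 = -21.0430°.
θ = atan2( sin Δλ · cos φ₂ , cos φ₁ · sin φ₂ − sin φ₁ · cos φ₂ · cos Δλ )
  = atan2(-0.32049, 0.68834) = -24.967° → normalised to [0°, 360°): 335.033°.

335.0°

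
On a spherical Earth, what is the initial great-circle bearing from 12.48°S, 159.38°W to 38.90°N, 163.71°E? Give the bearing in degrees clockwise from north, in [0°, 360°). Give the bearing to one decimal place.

328.0°

Δλ = 163.71 − -159.38 = 323.09°; wrapped into (−180°, 180°]: -36.91°.
θ = atan2( sin Δλ · cos φ₂ , cos φ₁ · sin φ₂ − sin φ₁ · cos φ₂ · cos Δλ )
  = atan2(-0.46738, 0.74760) = -32.013° → normalised to [0°, 360°): 327.987°.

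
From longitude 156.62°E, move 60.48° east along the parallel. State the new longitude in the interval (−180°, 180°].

142.90°W

Start at +156.62°; shift +60.48° → +217.10°.
+217.10° lies outside (−180°, 180°]; subtract 360° → -142.90°.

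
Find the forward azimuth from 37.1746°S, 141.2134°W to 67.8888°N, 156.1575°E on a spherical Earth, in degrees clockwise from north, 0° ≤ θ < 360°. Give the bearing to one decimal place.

Δλ = 156.1575 − -141.2134 = 297.3709°; wrapped into (−180°, 180°]: -62.6291°.
θ = atan2( sin Δλ · cos φ₂ , cos φ₁ · sin φ₂ − sin φ₁ · cos φ₂ · cos Δλ )
  = atan2(-0.33427, 0.84276) = -21.635° → normalised to [0°, 360°): 338.365°.

338.4°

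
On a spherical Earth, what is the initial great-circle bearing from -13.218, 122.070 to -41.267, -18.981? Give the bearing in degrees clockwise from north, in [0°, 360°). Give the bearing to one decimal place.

Δλ = -18.981 − 122.070 = -141.051°.
θ = atan2( sin Δλ · cos φ₂ , cos φ₁ · sin φ₂ − sin φ₁ · cos φ₂ · cos Δλ )
  = atan2(-0.47250, -0.77576) = -148.655° → normalised to [0°, 360°): 211.345°.

211.3°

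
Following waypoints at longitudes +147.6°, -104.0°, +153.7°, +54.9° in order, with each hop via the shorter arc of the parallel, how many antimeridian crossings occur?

2

Leg 1: +147.6° → -104.0°, shortest Δλ = 108.4° (east) — crosses 180°.
Leg 2: -104.0° → +153.7°, shortest Δλ = -102.3° (west) — crosses 180°.
Leg 3: +153.7° → +54.9°, shortest Δλ = -98.8° (west) — does not cross 180°.
Total crossings: 2.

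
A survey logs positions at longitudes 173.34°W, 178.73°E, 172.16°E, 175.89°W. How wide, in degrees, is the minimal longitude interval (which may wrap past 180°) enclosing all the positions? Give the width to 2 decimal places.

Sort the longitudes: -175.89°, -173.34°, +172.16°, +178.73°.
Eastward gaps between consecutive values (wrapping around): 2.55°, 345.50°, 6.57°, 5.38°.
Largest gap = 345.50° ⇒ minimal covering band is its complement: 360° − 345.50° = 14.50°.
Band runs from +172.16° eastward to -173.34°, crossing the antimeridian.

14.50°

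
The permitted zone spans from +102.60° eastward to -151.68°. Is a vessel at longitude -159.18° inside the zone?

Yes

Band width going east from +102.60° to -151.68°: ((-151.68 − 102.60) mod 360) = 105.72°.
Offset of -159.18° east of the west edge: ((-159.18 − 102.60) mod 360) = 98.22°.
98.22° ≤ 105.72° ⇒ inside.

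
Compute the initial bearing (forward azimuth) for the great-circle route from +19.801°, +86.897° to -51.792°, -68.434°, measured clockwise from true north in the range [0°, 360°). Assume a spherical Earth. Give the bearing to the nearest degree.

205°

Δλ = -68.434 − 86.897 = -155.331°.
θ = atan2( sin Δλ · cos φ₂ , cos φ₁ · sin φ₂ − sin φ₁ · cos φ₂ · cos Δλ )
  = atan2(-0.25815, -0.54891) = -154.812° → normalised to [0°, 360°): 205.188°.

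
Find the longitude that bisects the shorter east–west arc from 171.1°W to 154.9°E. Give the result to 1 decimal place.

Signed shortest Δλ from -171.1° to +154.9° is -34.0°.
Midpoint longitude = -171.1° + (-34.0°)/2 = -171.1° − 17.0° = -188.1°.
Normalise into (−180°, 180°]: +171.9°.
(The naïve average (-171.1 + +154.9)/2 = -8.1° is on the wrong side of the globe.)

171.9°E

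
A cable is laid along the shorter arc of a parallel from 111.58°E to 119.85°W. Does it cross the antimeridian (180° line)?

Naïve |-119.85 − 111.58| = 231.43° > 180°, so the shorter arc goes the other way round — across 180°.
Signed shortest Δλ = ((-119.85 − 111.58 + 180) mod 360) − 180 = 128.57°.
Going east by 128.57° from +111.58° passes through 180° before reaching -119.85°.

Yes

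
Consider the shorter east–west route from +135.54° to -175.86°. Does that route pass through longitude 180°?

Yes

Naïve |-175.86 − 135.54| = 311.4° > 180°, so the shorter arc goes the other way round — across 180°.
Signed shortest Δλ = ((-175.86 − 135.54 + 180) mod 360) − 180 = 48.6°.
Going east by 48.6° from +135.54° passes through 180° before reaching -175.86°.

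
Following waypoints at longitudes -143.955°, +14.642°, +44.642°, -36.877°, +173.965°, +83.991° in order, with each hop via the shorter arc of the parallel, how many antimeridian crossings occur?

Leg 1: -143.955° → +14.642°, shortest Δλ = 158.597° (east) — does not cross 180°.
Leg 2: +14.642° → +44.642°, shortest Δλ = 30.0° (east) — does not cross 180°.
Leg 3: +44.642° → -36.877°, shortest Δλ = -81.519° (west) — does not cross 180°.
Leg 4: -36.877° → +173.965°, shortest Δλ = -149.158° (west) — crosses 180°.
Leg 5: +173.965° → +83.991°, shortest Δλ = -89.974° (west) — does not cross 180°.
Total crossings: 1.

1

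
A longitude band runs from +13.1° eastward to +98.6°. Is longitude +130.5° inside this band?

No

Band width going east from +13.1° to +98.6°: ((98.6 − 13.1) mod 360) = 85.5°.
Offset of +130.5° east of the west edge: ((130.5 − 13.1) mod 360) = 117.4°.
117.4° > 85.5° ⇒ outside.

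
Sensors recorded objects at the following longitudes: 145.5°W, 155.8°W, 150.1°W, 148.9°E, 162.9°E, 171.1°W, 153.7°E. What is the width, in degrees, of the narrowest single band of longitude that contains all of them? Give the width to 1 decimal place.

Sort the longitudes: -171.1°, -155.8°, -150.1°, -145.5°, +148.9°, +153.7°, +162.9°.
Eastward gaps between consecutive values (wrapping around): 15.3°, 5.7°, 4.6°, 294.4°, 4.8°, 9.2°, 26.0°.
Largest gap = 294.4° ⇒ minimal covering band is its complement: 360° − 294.4° = 65.6°.
Band runs from +148.9° eastward to -145.5°, crossing the antimeridian.

65.6°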